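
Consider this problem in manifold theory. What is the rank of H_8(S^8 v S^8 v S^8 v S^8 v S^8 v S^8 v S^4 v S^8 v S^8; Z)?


For a wedge of spheres, H_k (k>0) is free on one generator per sphere of dimension k.
Spheres of dimension 8: count = 8.
b_8 = 8

8


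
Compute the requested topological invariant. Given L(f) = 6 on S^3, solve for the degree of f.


L(f) = 1 + (-1)^3 deg(f) on S^3.
6 = 1 + (-1)^3 * deg(f)
(-1)^3 * deg(f) = 5
deg(f) = -5

-5


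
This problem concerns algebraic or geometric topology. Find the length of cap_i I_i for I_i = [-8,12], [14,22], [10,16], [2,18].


Intersection = [max(a_i), min(b_i)] = [14, 12].
Since 14 > 12, the intersection is empty.
Length = 0

0


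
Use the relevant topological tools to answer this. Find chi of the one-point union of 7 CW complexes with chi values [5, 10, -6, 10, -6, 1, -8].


chi(A v B) = chi(A) + chi(B) - 1 (one point identified).
For 7 spaces: chi = (sum chi_i) - (7 - 1).
sum = 6; chi = 6 - 6 = 0

0


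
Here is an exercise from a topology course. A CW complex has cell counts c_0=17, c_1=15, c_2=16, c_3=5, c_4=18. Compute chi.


chi = sum_k (-1)^k c_k.
= (-1)^0*17 + (-1)^1*15 + (-1)^2*16 + (-1)^3*5 + (-1)^4*18
= (17) + (-15) + (16) + (-5) + (18)
= 31

31


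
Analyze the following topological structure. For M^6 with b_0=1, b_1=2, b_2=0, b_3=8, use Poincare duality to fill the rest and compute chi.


By Poincare duality b_k = b_{6-k}, so full Betti numbers: b_0=1, b_1=2, b_2=0, b_3=8, b_4=0, b_5=2, b_6=1.
chi = sum (-1)^k b_k = -10

-10


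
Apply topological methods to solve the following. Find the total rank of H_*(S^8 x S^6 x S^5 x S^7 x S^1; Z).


Total Betti number is multiplicative under products.
Each S^d (d>=1) has total Betti number 2.
There are 5 sphere factors.
Total = 2^5 = 32

32


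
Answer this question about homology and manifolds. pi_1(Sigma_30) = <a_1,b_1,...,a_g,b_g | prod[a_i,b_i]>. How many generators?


Standard presentation: pi_1(Sigma_g) = <a_1,b_1,...,a_g,b_g | [a_1,b_1]...[a_g,b_g] = 1>.
Number of generators = 2g = 2*30 = 60

60


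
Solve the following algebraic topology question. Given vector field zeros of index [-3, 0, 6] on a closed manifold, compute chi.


Poincare-Hopf: chi(M) = sum of indices of zeros.
chi = (-3) + (0) + (6) = 3

3


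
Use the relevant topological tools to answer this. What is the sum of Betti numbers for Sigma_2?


For Sigma_2: b_0 = 1, b_1 = 2g = 4, b_2 = 1.
Total = 1 + 4 + 1 = 6

6


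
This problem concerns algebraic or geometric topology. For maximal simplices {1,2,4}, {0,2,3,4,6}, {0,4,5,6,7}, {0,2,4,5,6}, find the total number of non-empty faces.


Each maximal simplex on m vertices has 2^m - 1 nonempty faces.
Take the union (dedupe shared faces).
Total distinct faces = 67

67


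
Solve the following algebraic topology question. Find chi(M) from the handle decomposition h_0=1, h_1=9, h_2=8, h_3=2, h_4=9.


Handles of index k contribute (-1)^k to chi (same as CW cells).
chi = (1) + (-9) + (8) + (-2) + (9) = 7

7


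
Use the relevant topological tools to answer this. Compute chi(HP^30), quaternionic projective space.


HP^30 has one cell in each dimension 0, 4, ..., 4*30 (30+1 cells, all even-dim).
chi = 30 + 1 = 31

31


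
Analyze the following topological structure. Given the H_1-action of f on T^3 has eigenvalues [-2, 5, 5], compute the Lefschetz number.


For a torus self-map: L(f) = det(I - A) where A acts on H_1.
L(f) = (1--2) * (1-5) * (1-5) = 3 * -4 * -4 = 48

48


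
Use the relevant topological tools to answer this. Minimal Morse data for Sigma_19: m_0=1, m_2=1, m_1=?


A perfect Morse function has m_k = b_k.
For Sigma_19: b_0=1, b_1=2g=38, b_2=1.
Saddles m_1 = 2g = 38

38


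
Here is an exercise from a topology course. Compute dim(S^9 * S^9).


Join of spheres: S^m * S^n = S^{m+n+1}.
dim = 9 + 9 + 1 = 19

19


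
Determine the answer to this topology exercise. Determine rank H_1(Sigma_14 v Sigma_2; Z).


For a wedge: H_1(A v B) = H_1(A) + H_1(B).
b_1(Sigma_14) = 28, b_1(Sigma_2) = 4.
b_1 = 28 + 4 = 32

32


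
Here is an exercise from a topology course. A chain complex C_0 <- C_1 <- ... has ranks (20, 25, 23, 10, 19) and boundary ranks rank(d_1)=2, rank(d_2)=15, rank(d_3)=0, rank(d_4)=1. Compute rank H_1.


rank H_k = rank(ker d_k) - rank(im d_{k+1}).
rank(ker d_1) = rank(C_1) - rank(d_1) = 25 - 2 = 23.
rank(im d_{1+1}) = 15.
rank H_1 = 23 - 15 = 8

8


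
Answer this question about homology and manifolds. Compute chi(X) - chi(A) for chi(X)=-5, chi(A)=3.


Relative Euler characteristic: chi(X, A) = chi(X) - chi(A).
= -5 - (3) = -8

-8


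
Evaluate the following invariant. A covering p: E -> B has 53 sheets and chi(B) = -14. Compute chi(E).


For a finite covering: chi(E) = (number of sheets) * chi(B).
chi(E) = 53 * (-14) = -742

-742


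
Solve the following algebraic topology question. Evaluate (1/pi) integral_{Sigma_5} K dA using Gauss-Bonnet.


Gauss-Bonnet: integral K dA = 2*pi*chi(M).
chi(Sigma_5) = 2 - 2*5 = -8.
(integral K dA)/pi = 2*chi = 2*(-8) = -16

-16


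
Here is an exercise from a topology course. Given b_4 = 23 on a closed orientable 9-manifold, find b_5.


Poincare duality for closed orientable n-manifolds: b_k = b_{n-k}.
Here n = 9, so b_5 = b_4 = 23

23


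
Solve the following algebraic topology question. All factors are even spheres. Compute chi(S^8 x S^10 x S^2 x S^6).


chi is multiplicative: chi(X x Y) = chi(X) chi(Y).
Each even-dim sphere has chi = 2. There are 4 factors.
chi = 2^4 = 16

16


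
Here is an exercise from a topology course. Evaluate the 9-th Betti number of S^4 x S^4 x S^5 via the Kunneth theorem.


Each S^d has Poincare polynomial 1 + t^d.
The product S^4 x S^4 x S^5 has Poincare polynomial prod(1+t^d_i).
Expanding: b_0=1, b_4=2, b_5=1, b_8=1, b_9=2, b_13=1.
b_9 = 2

2


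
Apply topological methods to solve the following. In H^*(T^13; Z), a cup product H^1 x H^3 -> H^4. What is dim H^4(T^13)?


Cup product: H^p x H^q -> H^{p+q}; here p+q = 1+3 = 4.
rank H^k(T^n) = C(n,k).
C(13,4) = 715

715


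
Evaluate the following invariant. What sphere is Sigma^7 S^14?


Each suspension raises dimension by 1: Sigma S^n = S^{n+1}.
Sigma^7 S^14 = S^{14+7} = S^21

21


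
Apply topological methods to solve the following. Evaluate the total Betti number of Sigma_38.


For Sigma_38: b_0 = 1, b_1 = 2g = 76, b_2 = 1.
Total = 1 + 76 + 1 = 78

78


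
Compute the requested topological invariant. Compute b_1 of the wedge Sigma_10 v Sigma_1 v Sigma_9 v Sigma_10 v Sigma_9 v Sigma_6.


For a wedge X v Y: reduced H_k(X v Y) = H_k(X) + H_k(Y).
Each Sigma_g contributes b_1 = 2g.
b_1 = 20 + 2 + 18 + 20 + 18 + 12 = 90

90


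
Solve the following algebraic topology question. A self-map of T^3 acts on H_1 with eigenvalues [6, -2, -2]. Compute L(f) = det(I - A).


For a torus self-map: L(f) = det(I - A) where A acts on H_1.
L(f) = (1-6) * (1--2) * (1--2) = -5 * 3 * 3 = -45

-45


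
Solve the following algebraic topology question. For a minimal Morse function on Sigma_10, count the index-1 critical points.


A perfect Morse function has m_k = b_k.
For Sigma_10: b_0=1, b_1=2g=20, b_2=1.
Saddles m_1 = 2g = 20

20


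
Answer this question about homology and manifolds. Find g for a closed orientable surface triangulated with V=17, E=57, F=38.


chi = V - E + F = 17 - 57 + 38 = -2
For orientable closed surface: chi = 2 - 2g, so g = (2 - chi)/2.
g = (2 - (-2)) / 2 = 4 / 2 = 2

2


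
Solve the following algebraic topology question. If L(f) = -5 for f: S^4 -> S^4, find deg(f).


L(f) = 1 + (-1)^4 deg(f) on S^4.
-5 = 1 + (-1)^4 * deg(f)
(-1)^4 * deg(f) = -6
deg(f) = -6

-6


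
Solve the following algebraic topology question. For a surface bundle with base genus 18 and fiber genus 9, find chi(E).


For a fiber bundle F -> E -> B (with CW structure): chi(E) = chi(B) * chi(F).
chi(Sigma_18) = -34, chi(Sigma_9) = -16.
chi(E) = (-34) * (-16) = 544

544


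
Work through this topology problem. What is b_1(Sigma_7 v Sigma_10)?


For a wedge: H_1(A v B) = H_1(A) + H_1(B).
b_1(Sigma_7) = 14, b_1(Sigma_10) = 20.
b_1 = 14 + 20 = 34

34


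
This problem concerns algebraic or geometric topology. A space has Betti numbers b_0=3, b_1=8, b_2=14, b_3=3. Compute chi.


chi = sum_k (-1)^k b_k.
= (3) + (-8) + (14) + (-3)
= 6

6


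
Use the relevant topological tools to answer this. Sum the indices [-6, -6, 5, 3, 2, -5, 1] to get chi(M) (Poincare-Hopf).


Poincare-Hopf: chi(M) = sum of indices of zeros.
chi = (-6) + (-6) + (5) + (3) + (2) + (-5) + (1) = -6

-6


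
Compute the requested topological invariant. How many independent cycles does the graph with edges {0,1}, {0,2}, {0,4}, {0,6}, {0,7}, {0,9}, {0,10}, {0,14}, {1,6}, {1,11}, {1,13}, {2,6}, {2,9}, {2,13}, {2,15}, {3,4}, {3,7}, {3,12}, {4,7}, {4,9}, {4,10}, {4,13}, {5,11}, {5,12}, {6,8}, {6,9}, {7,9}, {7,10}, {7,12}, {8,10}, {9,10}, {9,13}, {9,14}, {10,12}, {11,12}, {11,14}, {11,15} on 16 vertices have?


b_1 = E - V + (number of components).
E = 37, V = 16, components = 1.
b_1 = 37 - 16 + 1 = 22

22


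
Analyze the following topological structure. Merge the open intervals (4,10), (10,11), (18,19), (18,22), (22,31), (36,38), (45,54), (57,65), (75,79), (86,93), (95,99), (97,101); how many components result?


Sort and merge overlapping open intervals.
Merged: (4,10), (10,11), (18,22), (22,31), (36,38), (45,54), (57,65), (75,79), (86,93), (95,101).
Number of components = 10

10


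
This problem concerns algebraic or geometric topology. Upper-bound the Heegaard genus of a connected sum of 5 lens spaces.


Heegaard genus satisfies g(A#B) <= g(A) + g(B).
Each lens space has g = 1.
Upper bound: 5 * 1 = 5

5


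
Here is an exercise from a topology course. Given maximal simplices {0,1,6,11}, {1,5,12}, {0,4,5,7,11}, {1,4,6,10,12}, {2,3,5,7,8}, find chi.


Enumerate all faces; f-vector: f_0=12, f_1=35, f_2=35, f_3=16, f_4=3.
chi = sum (-1)^k f_k = -1

-1


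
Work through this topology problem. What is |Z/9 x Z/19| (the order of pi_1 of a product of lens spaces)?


pi_1(X x Y) = pi_1(X) x pi_1(Y).
pi_1(L(9,1)) = Z/9, pi_1(L(19,1)) = Z/19.
|Z/9 x Z/19| = 9 * 19 = 171

171


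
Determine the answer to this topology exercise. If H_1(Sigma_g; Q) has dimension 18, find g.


For a closed orientable surface: b_1 = 2g.
18 = 2g
g = 18 / 2 = 9

9


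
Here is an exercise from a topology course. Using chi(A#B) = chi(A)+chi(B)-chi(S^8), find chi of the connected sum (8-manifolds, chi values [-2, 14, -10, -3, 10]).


For n-manifolds: chi(A#B) = chi(A) + chi(B) - chi(S^8).
chi(S^8) = 1 + (-1)^8 = 2.
chi(#) = (sum chi_i) - (5-1)*chi(S^8) = 9 - 4*2 = 1

1


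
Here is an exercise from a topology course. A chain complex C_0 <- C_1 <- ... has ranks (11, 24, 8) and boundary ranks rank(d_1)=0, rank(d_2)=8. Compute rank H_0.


rank H_k = rank(ker d_k) - rank(im d_{k+1}).
rank(ker d_0) = rank(C_0) - rank(d_0) = 11 - 0 = 11.
rank(im d_{0+1}) = 0.
rank H_0 = 11 - 0 = 11

11


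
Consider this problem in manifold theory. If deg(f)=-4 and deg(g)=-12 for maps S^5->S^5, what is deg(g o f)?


Degree is multiplicative under composition: deg(g o f) = deg(g) * deg(f).
= -12 * -4 = 48

48


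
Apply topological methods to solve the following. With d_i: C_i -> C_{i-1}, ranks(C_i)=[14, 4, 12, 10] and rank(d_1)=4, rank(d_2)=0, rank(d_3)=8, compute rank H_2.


rank H_k = rank(ker d_k) - rank(im d_{k+1}).
rank(ker d_2) = rank(C_2) - rank(d_2) = 12 - 0 = 12.
rank(im d_{2+1}) = 8.
rank H_2 = 12 - 8 = 4

4


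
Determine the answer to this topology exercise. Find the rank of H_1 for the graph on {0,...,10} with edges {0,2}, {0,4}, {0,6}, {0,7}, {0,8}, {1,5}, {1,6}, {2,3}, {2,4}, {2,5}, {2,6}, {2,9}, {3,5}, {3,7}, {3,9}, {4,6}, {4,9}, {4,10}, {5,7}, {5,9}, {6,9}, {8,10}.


b_1 = E - V + (number of components).
E = 22, V = 11, components = 1.
b_1 = 22 - 11 + 1 = 12

12


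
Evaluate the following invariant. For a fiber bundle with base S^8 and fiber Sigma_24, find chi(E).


chi(S^8) = 2 (n even), chi(Sigma_24) = 2 - 2*24 = -46.
chi(E) = 2 * (-46) = -92

-92


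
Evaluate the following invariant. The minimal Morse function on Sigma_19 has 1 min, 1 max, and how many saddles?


A perfect Morse function has m_k = b_k.
For Sigma_19: b_0=1, b_1=2g=38, b_2=1.
Saddles m_1 = 2g = 38

38


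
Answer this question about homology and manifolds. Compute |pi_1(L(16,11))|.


pi_1(L(p,q)) = Z/pZ for any q coprime to p.
|pi_1(L(16,11))| = 16

16


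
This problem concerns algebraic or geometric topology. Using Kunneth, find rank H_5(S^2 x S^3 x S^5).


Each S^d has Poincare polynomial 1 + t^d.
The product S^2 x S^3 x S^5 has Poincare polynomial prod(1+t^d_i).
Expanding: b_0=1, b_2=1, b_3=1, b_5=2, b_7=1, b_8=1, b_10=1.
b_5 = 2

2


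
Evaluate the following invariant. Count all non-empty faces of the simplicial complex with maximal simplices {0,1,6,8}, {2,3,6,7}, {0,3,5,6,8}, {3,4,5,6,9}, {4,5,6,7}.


Each maximal simplex on m vertices has 2^m - 1 nonempty faces.
Take the union (dedupe shared faces).
Total distinct faces = 81

81


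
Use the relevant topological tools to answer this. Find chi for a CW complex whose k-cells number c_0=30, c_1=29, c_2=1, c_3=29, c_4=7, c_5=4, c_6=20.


chi = sum_k (-1)^k c_k.
= (-1)^0*30 + (-1)^1*29 + (-1)^2*1 + (-1)^3*29 + (-1)^4*7 + (-1)^5*4 + (-1)^6*20
= (30) + (-29) + (1) + (-29) + (7) + (-4) + (20)
= -4

-4


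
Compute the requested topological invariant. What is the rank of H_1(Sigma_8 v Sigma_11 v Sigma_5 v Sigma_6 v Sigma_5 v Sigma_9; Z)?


For a wedge X v Y: reduced H_k(X v Y) = H_k(X) + H_k(Y).
Each Sigma_g contributes b_1 = 2g.
b_1 = 16 + 22 + 10 + 12 + 10 + 18 = 88

88


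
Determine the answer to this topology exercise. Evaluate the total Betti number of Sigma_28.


For Sigma_28: b_0 = 1, b_1 = 2g = 56, b_2 = 1.
Total = 1 + 56 + 1 = 58

58


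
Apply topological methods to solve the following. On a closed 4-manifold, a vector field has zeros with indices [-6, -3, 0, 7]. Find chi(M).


Poincare-Hopf: chi(M) = sum of indices of zeros.
chi = (-6) + (-3) + (0) + (7) = -2

-2


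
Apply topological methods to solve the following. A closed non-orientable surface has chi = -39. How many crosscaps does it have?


chi = 2 - k for closed non-orientable surfaces with k crosscaps.
-39 = 2 - k
k = 2 - (-39) = 41

41


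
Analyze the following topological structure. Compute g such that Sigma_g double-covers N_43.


chi(N_43) = 2 - 43 = -41.
Double cover: chi(Sigma_g) = 2 * chi(N_43) = 2*(-41) = -82.
2 - 2g = -82, so g = (2 - (-82))/2 = 84/2 = 42

42


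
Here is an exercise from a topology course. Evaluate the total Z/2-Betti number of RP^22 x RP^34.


dim H^*(RP^n; Z/2) = n+1 (one Z/2 in each degree 0..n).
Total Betti number is multiplicative.
Total = (22+1) * (34+1) = 23 * 35 = 805

805


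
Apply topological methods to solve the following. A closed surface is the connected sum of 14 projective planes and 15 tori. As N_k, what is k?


Since a >= 1, the sum is non-orientable; each T^2 can be replaced by RP^2 # RP^2 (since T^2#RP^2 = 3RP^2).
Total crosscaps k = 14 + 2*15 = 44.
Check via chi: chi = 14*1 + 15*0 - (14+15-1)*2 = -42 = 2 - k = -42. Consistent.

44


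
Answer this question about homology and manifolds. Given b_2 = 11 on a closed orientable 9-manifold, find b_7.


Poincare duality for closed orientable n-manifolds: b_k = b_{n-k}.
Here n = 9, so b_7 = b_2 = 11

11


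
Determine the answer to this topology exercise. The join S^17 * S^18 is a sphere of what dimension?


Join of spheres: S^m * S^n = S^{m+n+1}.
dim = 17 + 18 + 1 = 36

36


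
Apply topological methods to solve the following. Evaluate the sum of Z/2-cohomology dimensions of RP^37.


H^k(RP^37; Z/2) = Z/2 for each 0 <= k <= 37.
Total dimension = 37 + 1 = 38

38


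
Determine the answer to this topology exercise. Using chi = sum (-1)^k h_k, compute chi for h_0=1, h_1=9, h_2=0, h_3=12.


Handles of index k contribute (-1)^k to chi (same as CW cells).
chi = (1) + (-9) + (0) + (-12) = -20

-20


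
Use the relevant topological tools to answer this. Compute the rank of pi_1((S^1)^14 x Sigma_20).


pi_1(A x B) = pi_1(A) x pi_1(B); rank of abelianization = b_1.
b_1(T^14) = 14, b_1(Sigma_20) = 2*20 = 40.
b_1(product) = 14 + 40 = 54

54


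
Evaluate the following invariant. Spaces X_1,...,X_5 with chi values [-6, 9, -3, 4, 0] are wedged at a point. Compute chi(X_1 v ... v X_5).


chi(A v B) = chi(A) + chi(B) - 1 (one point identified).
For 5 spaces: chi = (sum chi_i) - (5 - 1).
sum = 4; chi = 4 - 4 = 0

0


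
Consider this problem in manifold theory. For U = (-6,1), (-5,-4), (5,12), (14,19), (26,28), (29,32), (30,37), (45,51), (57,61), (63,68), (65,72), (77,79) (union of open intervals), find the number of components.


Sort and merge overlapping open intervals.
Merged: (-6,1), (5,12), (14,19), (26,28), (29,37), (45,51), (57,61), (63,72), (77,79).
Number of components = 9

9


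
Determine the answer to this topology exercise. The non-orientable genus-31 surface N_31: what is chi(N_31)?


For a non-orientable closed surface with k crosscaps: chi = 2 - k.
Here k = 31.
chi = 2 - 31 = -29

-29


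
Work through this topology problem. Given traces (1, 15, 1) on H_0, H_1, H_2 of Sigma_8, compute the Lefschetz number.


L(f) = tr(f_0*) - tr(f_1*) + tr(f_2*).
= 1 - (15) + (1)
= -13

-13


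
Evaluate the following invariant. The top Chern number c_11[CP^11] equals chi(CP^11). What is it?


For any closed oriented manifold, <e(TM),[M]> = chi(M).
chi(CP^11) = 11+1 = 12

12


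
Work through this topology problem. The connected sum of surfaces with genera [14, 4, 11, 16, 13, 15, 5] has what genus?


Genus is additive under connected sum of orientable surfaces.
g = 14 + 4 + 11 + 16 + 13 + 15 + 5 = 78

78


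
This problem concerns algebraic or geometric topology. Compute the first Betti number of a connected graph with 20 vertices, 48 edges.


For a connected graph: rank(pi_1) = b_1 = E - V + 1 = 1 - chi.
chi = V - E = 20 - 48 = -28.
rank = 1 - (-28) = 48 - 20 + 1 = 29

29


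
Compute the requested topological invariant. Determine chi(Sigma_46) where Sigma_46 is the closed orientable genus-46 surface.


For a closed orientable surface of genus g: chi = 2 - 2g.
Here g = 46.
chi = 2 - 2*46 = 2 - 92 = -90

-90


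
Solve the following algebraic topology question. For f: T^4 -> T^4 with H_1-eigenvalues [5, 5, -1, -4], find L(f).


For a torus self-map: L(f) = det(I - A) where A acts on H_1.
L(f) = (1-5) * (1-5) * (1--1) * (1--4) = -4 * -4 * 2 * 5 = 160

160


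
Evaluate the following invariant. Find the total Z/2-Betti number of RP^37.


H^k(RP^37; Z/2) = Z/2 for each 0 <= k <= 37.
Total dimension = 37 + 1 = 38

38


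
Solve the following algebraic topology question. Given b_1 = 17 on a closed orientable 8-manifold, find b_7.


Poincare duality for closed orientable n-manifolds: b_k = b_{n-k}.
Here n = 8, so b_7 = b_1 = 17

17


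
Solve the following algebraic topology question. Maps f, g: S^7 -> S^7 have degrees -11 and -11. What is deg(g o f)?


Degree is multiplicative under composition: deg(g o f) = deg(g) * deg(f).
= -11 * -11 = 121

121


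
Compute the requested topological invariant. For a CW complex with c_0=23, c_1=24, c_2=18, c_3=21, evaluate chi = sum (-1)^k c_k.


chi = sum_k (-1)^k c_k.
= (-1)^0*23 + (-1)^1*24 + (-1)^2*18 + (-1)^3*21
= (23) + (-24) + (18) + (-21)
= -4

-4


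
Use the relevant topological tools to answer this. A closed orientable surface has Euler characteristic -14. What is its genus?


chi = 2 - 2g for closed orientable surfaces.
-14 = 2 - 2g
2g = 2 - (-14) = 16
g = 8

8


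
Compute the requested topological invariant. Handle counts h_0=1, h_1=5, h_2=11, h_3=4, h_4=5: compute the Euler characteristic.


Handles of index k contribute (-1)^k to chi (same as CW cells).
chi = (1) + (-5) + (11) + (-4) + (5) = 8

8


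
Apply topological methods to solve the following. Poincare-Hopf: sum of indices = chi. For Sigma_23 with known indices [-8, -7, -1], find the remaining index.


Poincare-Hopf: sum of indices = chi(M).
chi(Sigma_23) = 2 - 2*23 = -44.
Sum of known indices = -16.
x = chi - (sum known) = -44 - (-16) = -28

-28


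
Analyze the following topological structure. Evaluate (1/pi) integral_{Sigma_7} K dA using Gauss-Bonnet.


Gauss-Bonnet: integral K dA = 2*pi*chi(M).
chi(Sigma_7) = 2 - 2*7 = -12.
(integral K dA)/pi = 2*chi = 2*(-12) = -24

-24


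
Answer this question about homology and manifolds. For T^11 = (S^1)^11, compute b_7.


By the Kunneth formula, b_k(T^n) = C(n,k).
b_7(T^11) = C(11,7).
C(11,7) = 11!/(7!*4!) = 330

330


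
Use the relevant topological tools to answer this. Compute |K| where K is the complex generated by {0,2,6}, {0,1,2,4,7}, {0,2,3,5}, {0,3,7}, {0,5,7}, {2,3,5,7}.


Each maximal simplex on m vertices has 2^m - 1 nonempty faces.
Take the union (dedupe shared faces).
Total distinct faces = 55

55


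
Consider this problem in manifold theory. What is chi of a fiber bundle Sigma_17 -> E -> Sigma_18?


For a fiber bundle F -> E -> B (with CW structure): chi(E) = chi(B) * chi(F).
chi(Sigma_18) = -34, chi(Sigma_17) = -32.
chi(E) = (-34) * (-32) = 1088

1088


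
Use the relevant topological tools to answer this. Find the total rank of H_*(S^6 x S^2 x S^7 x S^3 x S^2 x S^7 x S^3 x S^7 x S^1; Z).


Total Betti number is multiplicative under products.
Each S^d (d>=1) has total Betti number 2.
There are 9 sphere factors.
Total = 2^9 = 512

512


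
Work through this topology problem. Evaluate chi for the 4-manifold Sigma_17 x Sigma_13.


chi(Sigma_17) = 2 - 2*17 = -32
chi(Sigma_13) = 2 - 2*13 = -24
chi(product) = (-32) * (-24) = 768

768


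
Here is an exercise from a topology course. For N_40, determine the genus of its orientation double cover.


chi(N_40) = 2 - 40 = -38.
Double cover: chi(Sigma_g) = 2 * chi(N_40) = 2*(-38) = -76.
2 - 2g = -76, so g = (2 - (-76))/2 = 78/2 = 39

39


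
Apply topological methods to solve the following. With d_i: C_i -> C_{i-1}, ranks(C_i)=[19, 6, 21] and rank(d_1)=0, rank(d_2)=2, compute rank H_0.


rank H_k = rank(ker d_k) - rank(im d_{k+1}).
rank(ker d_0) = rank(C_0) - rank(d_0) = 19 - 0 = 19.
rank(im d_{0+1}) = 0.
rank H_0 = 19 - 0 = 19

19


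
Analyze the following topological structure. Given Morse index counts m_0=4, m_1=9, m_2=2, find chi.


Morse theory: chi(M) = sum_k (-1)^k m_k where m_k = #(index-k critical points).
= (4) + (-9) + (2) = -3

-3


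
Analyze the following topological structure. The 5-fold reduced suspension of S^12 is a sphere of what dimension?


Each suspension raises dimension by 1: Sigma S^n = S^{n+1}.
Sigma^5 S^12 = S^{12+5} = S^17

17


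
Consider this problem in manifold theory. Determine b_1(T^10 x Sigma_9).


pi_1(A x B) = pi_1(A) x pi_1(B); rank of abelianization = b_1.
b_1(T^10) = 10, b_1(Sigma_9) = 2*9 = 18.
b_1(product) = 10 + 18 = 28

28


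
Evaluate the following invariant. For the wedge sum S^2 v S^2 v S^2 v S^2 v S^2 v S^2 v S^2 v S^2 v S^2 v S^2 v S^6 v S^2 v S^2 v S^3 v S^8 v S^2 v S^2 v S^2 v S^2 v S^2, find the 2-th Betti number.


For a wedge of spheres, H_k (k>0) is free on one generator per sphere of dimension k.
Spheres of dimension 2: count = 17.
b_2 = 17

17


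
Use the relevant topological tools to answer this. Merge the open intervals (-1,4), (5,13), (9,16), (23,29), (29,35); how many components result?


Sort and merge overlapping open intervals.
Merged: (-1,4), (5,16), (23,29), (29,35).
Number of components = 4

4


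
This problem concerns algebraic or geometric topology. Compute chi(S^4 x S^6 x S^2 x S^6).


chi is multiplicative: chi(X x Y) = chi(X) chi(Y).
Each even-dim sphere has chi = 2. There are 4 factors.
chi = 2^4 = 16

16


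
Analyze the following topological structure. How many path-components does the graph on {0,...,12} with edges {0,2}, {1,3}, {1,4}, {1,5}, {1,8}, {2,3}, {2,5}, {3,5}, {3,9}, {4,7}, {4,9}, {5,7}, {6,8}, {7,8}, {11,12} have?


Run DFS/union-find over 13 vertices.
V = 13, E = 15.
Number of components = 3

3


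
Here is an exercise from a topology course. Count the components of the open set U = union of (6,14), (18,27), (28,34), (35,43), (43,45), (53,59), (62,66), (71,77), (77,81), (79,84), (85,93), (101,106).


Sort and merge overlapping open intervals.
Merged: (6,14), (18,27), (28,34), (35,43), (43,45), (53,59), (62,66), (71,77), (77,84), (85,93), (101,106).
Number of components = 11

11


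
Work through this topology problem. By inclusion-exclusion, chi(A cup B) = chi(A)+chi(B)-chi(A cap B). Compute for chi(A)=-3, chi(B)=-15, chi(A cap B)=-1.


chi(A cup B) = chi(A) + chi(B) - chi(A cap B)
= -3 + (-15) - (-1)
= -17

-17


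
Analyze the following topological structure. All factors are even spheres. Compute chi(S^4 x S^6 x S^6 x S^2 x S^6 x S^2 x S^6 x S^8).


chi is multiplicative: chi(X x Y) = chi(X) chi(Y).
Each even-dim sphere has chi = 2. There are 8 factors.
chi = 2^8 = 256

256


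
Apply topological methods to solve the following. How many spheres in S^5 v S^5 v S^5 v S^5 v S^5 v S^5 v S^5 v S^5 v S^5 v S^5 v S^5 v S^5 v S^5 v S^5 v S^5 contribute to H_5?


For a wedge of spheres, H_k (k>0) is free on one generator per sphere of dimension k.
Spheres of dimension 5: count = 15.
b_5 = 15

15


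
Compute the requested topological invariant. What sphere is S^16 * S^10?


Join of spheres: S^m * S^n = S^{m+n+1}.
dim = 16 + 10 + 1 = 27

27


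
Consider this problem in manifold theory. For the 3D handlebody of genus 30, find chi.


A genus-g handlebody deformation retracts to a wedge of g circles.
chi(vee_g S^1) = 1 - g.
chi(H_30) = 1 - 30 = -29

-29


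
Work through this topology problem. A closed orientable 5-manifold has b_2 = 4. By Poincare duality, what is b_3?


Poincare duality for closed orientable n-manifolds: b_k = b_{n-k}.
Here n = 5, so b_3 = b_2 = 4

4


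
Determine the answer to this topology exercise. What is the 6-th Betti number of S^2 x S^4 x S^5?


Each S^d has Poincare polynomial 1 + t^d.
The product S^2 x S^4 x S^5 has Poincare polynomial prod(1+t^d_i).
Expanding: b_0=1, b_2=1, b_4=1, b_5=1, b_6=1, b_7=1, b_9=1, b_11=1.
b_6 = 1

1


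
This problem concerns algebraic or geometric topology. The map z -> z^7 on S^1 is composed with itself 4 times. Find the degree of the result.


deg(f) = 7. Degree is multiplicative: deg(f^4) = (deg f)^4.
deg(f^4) = (7)^4 = 2401

2401


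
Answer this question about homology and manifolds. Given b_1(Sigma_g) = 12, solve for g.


For a closed orientable surface: b_1 = 2g.
12 = 2g
g = 12 / 2 = 6

6


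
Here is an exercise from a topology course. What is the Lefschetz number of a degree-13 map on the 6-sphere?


On S^6: L(f) = tr(f_0*) + (-1)^6 tr(f_6*) = 1 + (-1)^6 * deg(f).
L(f) = 1 + (-1)^6 * 13 = 1 + 13 = 14

14


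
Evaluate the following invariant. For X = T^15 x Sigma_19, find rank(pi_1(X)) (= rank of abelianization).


pi_1(A x B) = pi_1(A) x pi_1(B); rank of abelianization = b_1.
b_1(T^15) = 15, b_1(Sigma_19) = 2*19 = 38.
b_1(product) = 15 + 38 = 53

53


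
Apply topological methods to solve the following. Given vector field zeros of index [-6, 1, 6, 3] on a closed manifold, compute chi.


Poincare-Hopf: chi(M) = sum of indices of zeros.
chi = (-6) + (1) + (6) + (3) = 4

4


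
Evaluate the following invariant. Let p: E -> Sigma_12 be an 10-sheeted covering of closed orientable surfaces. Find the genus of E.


For an n-sheeted cover: chi(E) = n * chi(B).
chi(Sigma_12) = 2 - 2*12 = -22.
chi(E) = 10 * (-22) = -220.
genus(E) = (2 - chi(E))/2 = (2 - (-220))/2 = 222/2 = 111

111


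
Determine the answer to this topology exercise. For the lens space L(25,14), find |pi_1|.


pi_1(L(p,q)) = Z/pZ for any q coprime to p.
|pi_1(L(25,14))| = 25

25


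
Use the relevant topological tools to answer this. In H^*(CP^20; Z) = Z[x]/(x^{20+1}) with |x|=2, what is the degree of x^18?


|x| = 2 in H^*(CP^n).
|x^18| = 18 * |x| = 18 * 2 = 36

36


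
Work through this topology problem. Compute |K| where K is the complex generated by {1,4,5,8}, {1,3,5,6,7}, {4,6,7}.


Each maximal simplex on m vertices has 2^m - 1 nonempty faces.
Take the union (dedupe shared faces).
Total distinct faces = 46

46


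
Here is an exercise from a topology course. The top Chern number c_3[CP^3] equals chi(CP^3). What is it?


For any closed oriented manifold, <e(TM),[M]> = chi(M).
chi(CP^3) = 3+1 = 4

4


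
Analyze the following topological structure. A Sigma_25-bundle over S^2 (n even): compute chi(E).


chi(S^2) = 2 (n even), chi(Sigma_25) = 2 - 2*25 = -48.
chi(E) = 2 * (-48) = -96

-96


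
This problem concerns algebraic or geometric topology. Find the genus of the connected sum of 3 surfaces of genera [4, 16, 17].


Genus is additive under connected sum of orientable surfaces.
g = 4 + 16 + 17 = 37

37


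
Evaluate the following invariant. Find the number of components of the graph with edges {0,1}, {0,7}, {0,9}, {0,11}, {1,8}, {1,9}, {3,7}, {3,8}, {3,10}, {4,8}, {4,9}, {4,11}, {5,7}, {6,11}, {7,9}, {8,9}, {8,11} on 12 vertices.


Run DFS/union-find over 12 vertices.
V = 12, E = 17.
Number of components = 2

2


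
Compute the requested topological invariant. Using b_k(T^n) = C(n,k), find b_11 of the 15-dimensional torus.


By the Kunneth formula, b_k(T^n) = C(n,k).
b_11(T^15) = C(15,11).
C(15,11) = 15!/(11!*4!) = 1365

1365


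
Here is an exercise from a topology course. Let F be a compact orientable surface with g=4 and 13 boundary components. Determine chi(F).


For a compact orientable surface with genus g and b boundary components: chi = 2 - 2g - b.
chi = 2 - 2*4 - 13 = 2 - 8 - 13 = -19

-19


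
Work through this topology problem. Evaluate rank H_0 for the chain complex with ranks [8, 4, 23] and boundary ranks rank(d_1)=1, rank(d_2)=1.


rank H_k = rank(ker d_k) - rank(im d_{k+1}).
rank(ker d_0) = rank(C_0) - rank(d_0) = 8 - 0 = 8.
rank(im d_{0+1}) = 1.
rank H_0 = 8 - 1 = 7

7


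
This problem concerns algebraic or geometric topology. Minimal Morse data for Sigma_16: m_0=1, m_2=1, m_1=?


A perfect Morse function has m_k = b_k.
For Sigma_16: b_0=1, b_1=2g=32, b_2=1.
Saddles m_1 = 2g = 32

32


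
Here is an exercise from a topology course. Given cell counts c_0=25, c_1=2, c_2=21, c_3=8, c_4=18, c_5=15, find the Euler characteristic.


chi = sum_k (-1)^k c_k.
= (-1)^0*25 + (-1)^1*2 + (-1)^2*21 + (-1)^3*8 + (-1)^4*18 + (-1)^5*15
= (25) + (-2) + (21) + (-8) + (18) + (-15)
= 39

39


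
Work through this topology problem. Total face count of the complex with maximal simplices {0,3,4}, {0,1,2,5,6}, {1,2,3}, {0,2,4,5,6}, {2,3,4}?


Each maximal simplex on m vertices has 2^m - 1 nonempty faces.
Take the union (dedupe shared faces).
Total distinct faces = 55

55


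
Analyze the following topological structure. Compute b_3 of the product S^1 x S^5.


Each S^d has Poincare polynomial 1 + t^d.
The product S^1 x S^5 has Poincare polynomial prod(1+t^d_i).
Expanding: b_0=1, b_1=1, b_5=1, b_6=1.
b_3 = 0

0


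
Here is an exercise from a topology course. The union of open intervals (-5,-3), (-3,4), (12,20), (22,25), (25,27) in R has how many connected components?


Sort and merge overlapping open intervals.
Merged: (-5,-3), (-3,4), (12,20), (22,25), (25,27).
Number of components = 5

5


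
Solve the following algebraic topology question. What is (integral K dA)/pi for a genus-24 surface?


Gauss-Bonnet: integral K dA = 2*pi*chi(M).
chi(Sigma_24) = 2 - 2*24 = -46.
(integral K dA)/pi = 2*chi = 2*(-46) = -92

-92


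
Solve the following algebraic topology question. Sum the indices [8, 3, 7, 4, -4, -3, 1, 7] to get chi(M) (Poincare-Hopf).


Poincare-Hopf: chi(M) = sum of indices of zeros.
chi = (8) + (3) + (7) + (4) + (-4) + (-3) + (1) + (7) = 23

23


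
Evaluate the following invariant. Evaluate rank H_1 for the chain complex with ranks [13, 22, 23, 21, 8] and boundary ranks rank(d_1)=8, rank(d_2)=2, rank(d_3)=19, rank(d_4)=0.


rank H_k = rank(ker d_k) - rank(im d_{k+1}).
rank(ker d_1) = rank(C_1) - rank(d_1) = 22 - 8 = 14.
rank(im d_{1+1}) = 2.
rank H_1 = 14 - 2 = 12

12


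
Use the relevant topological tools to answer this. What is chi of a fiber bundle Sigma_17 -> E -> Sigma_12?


For a fiber bundle F -> E -> B (with CW structure): chi(E) = chi(B) * chi(F).
chi(Sigma_12) = -22, chi(Sigma_17) = -32.
chi(E) = (-22) * (-32) = 704

704


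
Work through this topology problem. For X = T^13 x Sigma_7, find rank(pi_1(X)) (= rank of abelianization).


pi_1(A x B) = pi_1(A) x pi_1(B); rank of abelianization = b_1.
b_1(T^13) = 13, b_1(Sigma_7) = 2*7 = 14.
b_1(product) = 13 + 14 = 27

27


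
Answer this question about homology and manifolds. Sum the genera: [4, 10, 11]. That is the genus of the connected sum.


Genus is additive under connected sum of orientable surfaces.
g = 4 + 10 + 11 = 25

25


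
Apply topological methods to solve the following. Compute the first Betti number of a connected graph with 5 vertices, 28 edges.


For a connected graph: rank(pi_1) = b_1 = E - V + 1 = 1 - chi.
chi = V - E = 5 - 28 = -23.
rank = 1 - (-23) = 28 - 5 + 1 = 24

24


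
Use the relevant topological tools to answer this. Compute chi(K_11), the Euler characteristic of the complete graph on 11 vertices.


K_11: V = 11, E = C(11,2) = 55.
chi = V - E = 11 - 55 = -44

-44


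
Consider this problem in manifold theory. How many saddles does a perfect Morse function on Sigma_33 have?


A perfect Morse function has m_k = b_k.
For Sigma_33: b_0=1, b_1=2g=66, b_2=1.
Saddles m_1 = 2g = 66

66


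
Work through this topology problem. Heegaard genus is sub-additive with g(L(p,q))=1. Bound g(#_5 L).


Heegaard genus satisfies g(A#B) <= g(A) + g(B).
Each lens space has g = 1.
Upper bound: 5 * 1 = 5

5


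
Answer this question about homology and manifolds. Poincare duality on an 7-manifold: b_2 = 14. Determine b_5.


Poincare duality for closed orientable n-manifolds: b_k = b_{n-k}.
Here n = 7, so b_5 = b_2 = 14

14


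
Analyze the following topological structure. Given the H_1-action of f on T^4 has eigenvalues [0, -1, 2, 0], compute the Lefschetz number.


For a torus self-map: L(f) = det(I - A) where A acts on H_1.
L(f) = (1-0) * (1--1) * (1-2) * (1-0) = 1 * 2 * -1 * 1 = -2

-2


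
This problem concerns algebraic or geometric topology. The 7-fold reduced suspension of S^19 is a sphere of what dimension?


Each suspension raises dimension by 1: Sigma S^n = S^{n+1}.
Sigma^7 S^19 = S^{19+7} = S^26

26


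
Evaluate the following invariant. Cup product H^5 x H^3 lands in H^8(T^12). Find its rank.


Cup product: H^p x H^q -> H^{p+q}; here p+q = 5+3 = 8.
rank H^k(T^n) = C(n,k).
C(12,8) = 495

495


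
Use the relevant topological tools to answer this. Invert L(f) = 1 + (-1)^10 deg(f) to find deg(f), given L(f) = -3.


L(f) = 1 + (-1)^10 deg(f) on S^10.
-3 = 1 + (-1)^10 * deg(f)
(-1)^10 * deg(f) = -4
deg(f) = -4

-4


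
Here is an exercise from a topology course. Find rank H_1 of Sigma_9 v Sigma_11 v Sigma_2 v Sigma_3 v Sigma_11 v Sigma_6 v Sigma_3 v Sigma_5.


For a wedge X v Y: reduced H_k(X v Y) = H_k(X) + H_k(Y).
Each Sigma_g contributes b_1 = 2g.
b_1 = 18 + 22 + 4 + 6 + 22 + 12 + 6 + 10 = 100

100


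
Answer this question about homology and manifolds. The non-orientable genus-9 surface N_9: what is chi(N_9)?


For a non-orientable closed surface with k crosscaps: chi = 2 - k.
Here k = 9.
chi = 2 - 9 = -7

-7


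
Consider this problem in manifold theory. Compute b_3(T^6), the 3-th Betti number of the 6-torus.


By the Kunneth formula, b_k(T^n) = C(n,k).
b_3(T^6) = C(6,3).
C(6,3) = 6!/(3!*3!) = 20

20


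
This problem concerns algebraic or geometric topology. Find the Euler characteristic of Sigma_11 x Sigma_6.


chi(Sigma_11) = 2 - 2*11 = -20
chi(Sigma_6) = 2 - 2*6 = -10
chi(product) = (-20) * (-10) = 200

200


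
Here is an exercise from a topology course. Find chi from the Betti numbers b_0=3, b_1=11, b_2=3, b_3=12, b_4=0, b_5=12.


chi = sum_k (-1)^k b_k.
= (3) + (-11) + (3) + (-12) + (0) + (-12)
= -29

-29


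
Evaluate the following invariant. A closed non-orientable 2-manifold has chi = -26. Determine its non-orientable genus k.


chi = 2 - k for closed non-orientable surfaces with k crosscaps.
-26 = 2 - k
k = 2 - (-26) = 28

28


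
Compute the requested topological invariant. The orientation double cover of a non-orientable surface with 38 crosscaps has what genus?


chi(N_38) = 2 - 38 = -36.
Double cover: chi(Sigma_g) = 2 * chi(N_38) = 2*(-36) = -72.
2 - 2g = -72, so g = (2 - (-72))/2 = 74/2 = 37

37


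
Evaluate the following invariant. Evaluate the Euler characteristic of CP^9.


CP^9 has one cell in each even dimension 0, 2, ..., 2*9 (9+1 cells total).
All cells are even-dimensional, so chi = number of cells.
chi = 9 + 1 = 10

10


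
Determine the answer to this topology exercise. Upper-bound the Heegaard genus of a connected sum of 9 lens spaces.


Heegaard genus satisfies g(A#B) <= g(A) + g(B).
Each lens space has g = 1.
Upper bound: 9 * 1 = 9

9


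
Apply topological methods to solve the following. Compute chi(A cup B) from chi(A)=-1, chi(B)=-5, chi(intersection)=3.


chi(A cup B) = chi(A) + chi(B) - chi(A cap B)
= -1 + (-5) - (3)
= -9

-9


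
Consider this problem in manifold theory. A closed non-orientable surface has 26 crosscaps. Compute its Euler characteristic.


For a non-orientable closed surface with k crosscaps: chi = 2 - k.
Here k = 26.
chi = 2 - 26 = -24

-24


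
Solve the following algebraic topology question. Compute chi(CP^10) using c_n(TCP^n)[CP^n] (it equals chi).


For any closed oriented manifold, <e(TM),[M]> = chi(M).
chi(CP^10) = 10+1 = 11

11


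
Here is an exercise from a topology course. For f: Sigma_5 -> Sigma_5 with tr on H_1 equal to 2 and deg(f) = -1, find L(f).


L(f) = tr(f_0*) - tr(f_1*) + tr(f_2*).
= 1 - (2) + (-1)
= -2

-2


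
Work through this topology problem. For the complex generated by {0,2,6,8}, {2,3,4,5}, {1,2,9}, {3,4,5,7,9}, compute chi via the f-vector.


Enumerate all faces; f-vector: f_0=10, f_1=22, f_2=18, f_3=7, f_4=1.
chi = sum (-1)^k f_k = 0

0


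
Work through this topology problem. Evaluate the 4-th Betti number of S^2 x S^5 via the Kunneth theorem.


Each S^d has Poincare polynomial 1 + t^d.
The product S^2 x S^5 has Poincare polynomial prod(1+t^d_i).
Expanding: b_0=1, b_2=1, b_5=1, b_7=1.
b_4 = 0

0


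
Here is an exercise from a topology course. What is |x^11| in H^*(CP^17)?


|x| = 2 in H^*(CP^n).
|x^11| = 11 * |x| = 11 * 2 = 22

22


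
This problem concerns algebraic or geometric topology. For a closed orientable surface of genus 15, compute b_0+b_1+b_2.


For Sigma_15: b_0 = 1, b_1 = 2g = 30, b_2 = 1.
Total = 1 + 30 + 1 = 32

32


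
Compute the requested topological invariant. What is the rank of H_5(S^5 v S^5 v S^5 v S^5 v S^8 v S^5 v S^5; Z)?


For a wedge of spheres, H_k (k>0) is free on one generator per sphere of dimension k.
Spheres of dimension 5: count = 6.
b_5 = 6

6


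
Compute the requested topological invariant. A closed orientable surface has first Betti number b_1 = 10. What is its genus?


For a closed orientable surface: b_1 = 2g.
10 = 2g
g = 10 / 2 = 5

5


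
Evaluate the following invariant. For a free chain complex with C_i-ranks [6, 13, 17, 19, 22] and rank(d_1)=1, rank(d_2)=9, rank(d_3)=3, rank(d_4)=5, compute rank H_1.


rank H_k = rank(ker d_k) - rank(im d_{k+1}).
rank(ker d_1) = rank(C_1) - rank(d_1) = 13 - 1 = 12.
rank(im d_{1+1}) = 9.
rank H_1 = 12 - 9 = 3

3
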